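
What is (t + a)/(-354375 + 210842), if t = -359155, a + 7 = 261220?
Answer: 7534/11041 ≈ 0.68237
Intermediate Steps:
a = 261213 (a = -7 + 261220 = 261213)
(t + a)/(-354375 + 210842) = (-359155 + 261213)/(-354375 + 210842) = -97942/(-143533) = -97942*(-1/143533) = 7534/11041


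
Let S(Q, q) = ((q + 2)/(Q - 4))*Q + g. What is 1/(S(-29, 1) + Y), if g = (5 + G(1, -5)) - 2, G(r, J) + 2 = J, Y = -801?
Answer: -11/8826 ≈ -0.0012463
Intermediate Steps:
G(r, J) = -2 + J
g = -4 (g = (5 + (-2 - 5)) - 2 = (5 - 7) - 2 = -2 - 2 = -4)
S(Q, q) = -4 + Q*(2 + q)/(-4 + Q) (S(Q, q) = ((q + 2)/(Q - 4))*Q - 4 = ((2 + q)/(-4 + Q))*Q - 4 = Q*(2 + q)/(-4 + Q) - 4 = -4 + Q*(2 + q)/(-4 + Q))
1/(S(-29, 1) + Y) = 1/((16 - 2*(-29) - 29*1)/(-4 - 29) - 801) = 1/((16 + 58 - 29)/(-33) - 801) = 1/(-1/33*45 - 801) = 1/(-15/11 - 801) = 1/(-8826/11) = -11/8826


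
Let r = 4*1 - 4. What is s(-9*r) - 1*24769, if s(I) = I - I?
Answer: -24769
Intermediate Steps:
r = 0 (r = 4 - 4 = 0)
s(I) = 0
s(-9*r) - 1*24769 = 0 - 1*24769 = 0 - 24769 = -24769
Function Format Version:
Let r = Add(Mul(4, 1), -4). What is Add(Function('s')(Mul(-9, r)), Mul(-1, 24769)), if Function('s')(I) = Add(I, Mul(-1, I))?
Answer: -24769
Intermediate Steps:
r = 0 (r = Add(4, -4) = 0)
Function('s')(I) = 0
Add(Function('s')(Mul(-9, r)), Mul(-1, 24769)) = Add(0, Mul(-1, 24769)) = Add(0, -24769) = -24769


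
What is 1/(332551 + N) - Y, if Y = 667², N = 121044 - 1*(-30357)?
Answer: -215304921327/483952 ≈ -4.4489e+5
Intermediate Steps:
N = 151401 (N = 121044 + 30357 = 151401)
Y = 444889
1/(332551 + N) - Y = 1/(332551 + 151401) - 1*444889 = 1/483952 - 444889 = -215304921327/483952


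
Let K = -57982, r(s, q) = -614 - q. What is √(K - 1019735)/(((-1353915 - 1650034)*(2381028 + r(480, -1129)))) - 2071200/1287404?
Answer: -517800/321851 - I*√1077717/7154033713307 ≈ -1.6088 - 1.4511e-10*I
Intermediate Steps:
√(K - 1019735)/(((-1353915 - 1650034)*(2381028 + r(480, -1129)))) - 2071200/1287404 = √(-57982 - 1019735)/(((-1353915 - 1650034)*(2381028 + (-614 - 1*(-1129))))) - 2071200/1287404 = √(-1077717)/((-3003949*(2381028 + (-614 + 1129)))) - 2071200*1/1287404 = (I*√1077717)/((-3003949*(2381028 + 515))) - 517800/321851 = (I*√1077717)/((-3003949*2381543)) - 517800/321851 = (I*√1077717)/(-7154033713307) - 517800/321851 = (I*√1077717)*(-1/7154033713307) - 517800/321851 = -I*√1077717/7154033713307 - 517800/321851 = -517800/321851 - I*√1077717/7154033713307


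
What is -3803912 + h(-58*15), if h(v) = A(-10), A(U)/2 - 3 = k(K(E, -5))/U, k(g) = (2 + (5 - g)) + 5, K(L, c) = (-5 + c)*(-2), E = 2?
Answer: -19019522/5 ≈ -3.8039e+6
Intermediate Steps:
K(L, c) = 10 - 2*c
k(g) = 12 - g (k(g) = (7 - g) + 5 = 12 - g)
A(U) = 6 - 16/U (A(U) = 6 + 2*((12 - (10 - 2*(-5)))/U) = 6 + 2*((12 - (10 + 10))/U) = 6 + 2*((12 - 1*20)/U) = 6 + 2*((12 - 20)/U) = 6 + 2*(-8/U) = 6 - 16/U)
h(v) = 38/5 (h(v) = 6 - 16/(-10) = 6 - 16*(-⅒) = 6 + 8/5 = 38/5)
-3803912 + h(-58*15) = -3803912 + 38/5 = -19019522/5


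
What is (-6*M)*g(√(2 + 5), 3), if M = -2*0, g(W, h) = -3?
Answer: 0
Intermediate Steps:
M = 0
(-6*M)*g(√(2 + 5), 3) = -6*0*(-3) = 0*(-3) = 0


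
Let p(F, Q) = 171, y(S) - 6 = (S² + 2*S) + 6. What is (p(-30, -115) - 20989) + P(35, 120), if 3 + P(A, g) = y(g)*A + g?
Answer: 492119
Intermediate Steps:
y(S) = 12 + S² + 2*S (y(S) = 6 + ((S² + 2*S) + 6) = 6 + (6 + S² + 2*S) = 12 + S² + 2*S)
P(A, g) = -3 + g + A*(12 + g² + 2*g) (P(A, g) = -3 + ((12 + g² + 2*g)*A + g) = -3 + (A*(12 + g² + 2*g) + g) = -3 + (g + A*(12 + g² + 2*g)) = -3 + g + A*(12 + g² + 2*g))
(p(-30, -115) - 20989) + P(35, 120) = (171 - 20989) + (-3 + 120 + 35*(12 + 120² + 2*120)) = -20818 + (-3 + 120 + 35*(12 + 14400 + 240)) = -20818 + (-3 + 120 + 35*14652) = -20818 + (-3 + 120 + 512820) = -20818 + 512937 = 492119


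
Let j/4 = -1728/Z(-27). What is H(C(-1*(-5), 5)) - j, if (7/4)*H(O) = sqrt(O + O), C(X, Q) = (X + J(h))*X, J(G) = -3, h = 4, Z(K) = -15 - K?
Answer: 576 + 8*sqrt(5)/7 ≈ 578.56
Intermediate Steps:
C(X, Q) = X*(-3 + X) (C(X, Q) = (X - 3)*X = (-3 + X)*X = X*(-3 + X))
H(O) = 4*sqrt(2)*sqrt(O)/7 (H(O) = 4*sqrt(O + O)/7 = 4*sqrt(2*O)/7 = 4*(sqrt(2)*sqrt(O))/7 = 4*sqrt(2)*sqrt(O)/7)
j = -576 (j = 4*(-1728/(-15 - 1*(-27))) = 4*(-1728/(-15 + 27)) = 4*(-1728/12) = 4*(-1728*1/12) = 4*(-144) = -576)
H(C(-1*(-5), 5)) - j = 4*sqrt(2)*sqrt((-1*(-5))*(-3 - 1*(-5)))/7 - 1*(-576) = 4*sqrt(2)*sqrt(5*(-3 + 5))/7 + 576 = 4*sqrt(2)*sqrt(5*2)/7 + 576 = 4*sqrt(2)*sqrt(10)/7 + 576 = 8*sqrt(5)/7 + 576 = 576 + 8*sqrt(5)/7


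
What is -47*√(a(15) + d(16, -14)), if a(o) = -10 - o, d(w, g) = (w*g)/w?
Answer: -47*I*√39 ≈ -293.51*I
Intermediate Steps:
d(w, g) = g (d(w, g) = (g*w)/w = g)
-47*√(a(15) + d(16, -14)) = -47*√((-10 - 1*15) - 14) = -47*√((-10 - 15) - 14) = -47*√(-25 - 14) = -47*I*√39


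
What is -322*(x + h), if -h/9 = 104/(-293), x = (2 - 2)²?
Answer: -301392/293 ≈ -1028.6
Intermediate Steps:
x = 0 (x = 0² = 0)
h = 936/293 (h = -936/(-293) = -936*(-1)/293 = -9*(-104/293) = 936/293 ≈ 3.1945)
-322*(x + h) = -322*(0 + 936/293) = -322*936/293 = -301392/293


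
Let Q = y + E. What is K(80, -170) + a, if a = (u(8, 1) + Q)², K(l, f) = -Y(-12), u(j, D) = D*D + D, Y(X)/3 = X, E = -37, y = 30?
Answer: 61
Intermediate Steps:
Y(X) = 3*X
u(j, D) = D + D² (u(j, D) = D² + D = D + D²)
Q = -7 (Q = 30 - 37 = -7)
K(l, f) = 36 (K(l, f) = -3*(-12) = -1*(-36) = 36)
a = 25 (a = (1*(1 + 1) - 7)² = (1*2 - 7)² = (2 - 7)² = (-5)² = 25)
K(80, -170) + a = 36 + 25 = 61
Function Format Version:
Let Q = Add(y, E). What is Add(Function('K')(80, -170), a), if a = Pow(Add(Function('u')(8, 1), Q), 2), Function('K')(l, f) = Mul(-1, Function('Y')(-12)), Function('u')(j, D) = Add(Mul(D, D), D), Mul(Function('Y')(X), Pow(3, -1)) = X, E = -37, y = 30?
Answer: 61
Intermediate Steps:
Function('Y')(X) = Mul(3, X)
Function('u')(j, D) = Add(D, Pow(D, 2)) (Function('u')(j, D) = Add(Pow(D, 2), D) = Add(D, Pow(D, 2)))
Q = -7 (Q = Add(30, -37) = -7)
Function('K')(l, f) = 36 (Function('K')(l, f) = Mul(-1, Mul(3, -12)) = Mul(-1, -36) = 36)
a = 25 (a = Pow(Add(Mul(1, Add(1, 1)), -7), 2) = Pow(Add(Mul(1, 2), -7), 2) = Pow(Add(2, -7), 2) = Pow(-5, 2) = 25)
Add(Function('K')(80, -170), a) = Add(36, 25) = 61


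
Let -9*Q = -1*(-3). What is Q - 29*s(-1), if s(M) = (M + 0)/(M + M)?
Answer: -89/6 ≈ -14.833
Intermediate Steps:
s(M) = ½ (s(M) = M/((2*M)) = M*(1/(2*M)) = ½)
Q = -⅓ (Q = -(-1)*(-3)/9 = -⅑*3 = -⅓ ≈ -0.33333)
Q - 29*s(-1) = -⅓ - 29*½ = -⅓ - 29/2 = -89/6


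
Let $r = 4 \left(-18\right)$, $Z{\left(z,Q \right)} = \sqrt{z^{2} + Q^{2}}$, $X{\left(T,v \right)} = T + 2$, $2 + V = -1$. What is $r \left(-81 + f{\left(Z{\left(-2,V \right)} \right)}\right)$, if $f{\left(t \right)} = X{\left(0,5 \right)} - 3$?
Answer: $5904$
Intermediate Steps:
$V = -3$ ($V = -2 - 1 = -3$)
$X{\left(T,v \right)} = 2 + T$
$Z{\left(z,Q \right)} = \sqrt{Q^{2} + z^{2}}$
$f{\left(t \right)} = -1$ ($f{\left(t \right)} = \left(2 + 0\right) - 3 = 2 - 3 = -1$)
$r = -72$
$r \left(-81 + f{\left(Z{\left(-2,V \right)} \right)}\right) = - 72 \left(-81 - 1\right) = \left(-72\right) \left(-82\right) = 5904$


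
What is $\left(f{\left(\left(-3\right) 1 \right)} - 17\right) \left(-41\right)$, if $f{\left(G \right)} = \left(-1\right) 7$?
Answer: $984$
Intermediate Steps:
$f{\left(G \right)} = -7$
$\left(f{\left(\left(-3\right) 1 \right)} - 17\right) \left(-41\right) = \left(-7 - 17\right) \left(-41\right) = \left(-24\right) \left(-41\right) = 984$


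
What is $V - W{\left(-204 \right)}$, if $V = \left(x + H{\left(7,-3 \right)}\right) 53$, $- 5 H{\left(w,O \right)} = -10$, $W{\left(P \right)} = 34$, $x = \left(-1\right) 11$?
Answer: $-511$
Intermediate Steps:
$x = -11$
$H{\left(w,O \right)} = 2$ ($H{\left(w,O \right)} = \left(- \frac{1}{5}\right) \left(-10\right) = 2$)
$V = -477$ ($V = \left(-11 + 2\right) 53 = \left(-9\right) 53 = -477$)
$V - W{\left(-204 \right)} = -477 - 34 = -511$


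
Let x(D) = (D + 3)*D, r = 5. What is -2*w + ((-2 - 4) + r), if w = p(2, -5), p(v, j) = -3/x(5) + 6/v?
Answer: -137/20 ≈ -6.8500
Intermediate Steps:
x(D) = D*(3 + D) (x(D) = (3 + D)*D = D*(3 + D))
p(v, j) = -3/40 + 6/v (p(v, j) = -3*1/(5*(3 + 5)) + 6/v = -3/(5*8) + 6/v = -3/40 + 6/v)
w = 117/40 (w = -3/40 + 6/2 = -3/40 + 6*(½) = -3/40 + 3 = 117/40 ≈ 2.9250)
-2*w + ((-2 - 4) + r) = -2*117/40 + ((-2 - 4) + 5) = -117/20 + (-6 + 5) = -117/20 - 1 = -137/20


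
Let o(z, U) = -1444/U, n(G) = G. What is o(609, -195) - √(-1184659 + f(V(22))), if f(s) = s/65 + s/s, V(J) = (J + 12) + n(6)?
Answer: 1444/195 - I*√200207098/13 ≈ 7.4051 - 1088.4*I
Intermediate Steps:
V(J) = 18 + J (V(J) = (J + 12) + 6 = (12 + J) + 6 = 18 + J)
f(s) = 1 + s/65 (f(s) = s*(1/65) + 1 = s/65 + 1 = 1 + s/65)
o(609, -195) - √(-1184659 + f(V(22))) = -1444/(-195) - √(-1184659 + (1 + (18 + 22)/65)) = -1444*(-1/195) - √(-1184659 + (1 + (1/65)*40)) = 1444/195 - √(-1184659 + (1 + 8/13)) = 1444/195 - √(-1184659 + 21/13) = 1444/195 - √(-15400546/13) = 1444/195 - I*√200207098/13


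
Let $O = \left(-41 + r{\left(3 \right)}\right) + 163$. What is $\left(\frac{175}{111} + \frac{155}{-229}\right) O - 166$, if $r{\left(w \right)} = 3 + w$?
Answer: $- \frac{1292194}{25419} \approx -50.836$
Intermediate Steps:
$O = 128$ ($O = \left(-41 + \left(3 + 3\right)\right) + 163 = \left(-41 + 6\right) + 163 = -35 + 163 = 128$)
$\left(\frac{175}{111} + \frac{155}{-229}\right) O - 166 = \left(\frac{175}{111} + \frac{155}{-229}\right) 128 - 166 = \left(175 \cdot \frac{1}{111} + 155 \left(- \frac{1}{229}\right)\right) 128 - 166 = \left(\frac{175}{111} - \frac{155}{229}\right) 128 - 166 = \frac{22870}{25419} \cdot 128 - 166 = \frac{2927360}{25419} - 166 = - \frac{1292194}{25419}$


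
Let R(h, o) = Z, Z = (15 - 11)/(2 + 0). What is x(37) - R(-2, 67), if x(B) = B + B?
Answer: 72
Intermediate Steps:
x(B) = 2*B
Z = 2 (Z = 4/2 = 4*(½) = 2)
R(h, o) = 2
x(37) - R(-2, 67) = 2*37 - 1*2 = 74 - 2 = 72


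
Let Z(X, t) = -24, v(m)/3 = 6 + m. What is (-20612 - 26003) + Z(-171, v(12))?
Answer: -46639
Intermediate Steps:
v(m) = 18 + 3*m (v(m) = 3*(6 + m) = 18 + 3*m)
(-20612 - 26003) + Z(-171, v(12)) = (-20612 - 26003) - 24 = -46615 - 24 = -46639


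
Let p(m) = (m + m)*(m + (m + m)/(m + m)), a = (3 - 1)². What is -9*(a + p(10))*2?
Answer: -4032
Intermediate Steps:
a = 4 (a = 2² = 4)
p(m) = 2*m*(1 + m) (p(m) = (2*m)*(m + (2*m)/((2*m))) = (2*m)*(m + (2*m)*(1/(2*m))) = (2*m)*(m + 1) = (2*m)*(1 + m) = 2*m*(1 + m))
-9*(a + p(10))*2 = -9*(4 + 2*10*(1 + 10))*2 = -9*(4 + 2*10*11)*2 = -9*(4 + 220)*2 = -9*224*2 = -2016*2 = -4032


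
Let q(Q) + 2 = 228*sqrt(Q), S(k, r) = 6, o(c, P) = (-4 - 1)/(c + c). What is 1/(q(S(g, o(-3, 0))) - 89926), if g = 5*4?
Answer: -1249/112315740 - 19*sqrt(6)/673894440 ≈ -1.1189e-5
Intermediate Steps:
g = 20
o(c, P) = -5/(2*c) (o(c, P) = -5*1/(2*c) = -5/(2*c))
q(Q) = -2 + 228*sqrt(Q)
1/(q(S(g, o(-3, 0))) - 89926) = 1/((-2 + 228*sqrt(6)) - 89926) = 1/(-89928 + 228*sqrt(6))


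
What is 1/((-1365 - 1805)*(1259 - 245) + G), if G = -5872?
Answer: -1/3220252 ≈ -3.1053e-7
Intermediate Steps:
1/((-1365 - 1805)*(1259 - 245) + G) = 1/((-1365 - 1805)*(1259 - 245) - 5872) = 1/(-3170*1014 - 5872) = 1/(-3214380 - 5872) = 1/(-3220252) = -1/3220252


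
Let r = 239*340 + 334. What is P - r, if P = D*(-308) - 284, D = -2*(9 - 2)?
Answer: -77566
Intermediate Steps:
D = -14 (D = -2*7 = -14)
r = 81594 (r = 81260 + 334 = 81594)
P = 4028 (P = -14*(-308) - 284 = 4312 - 284 = 4028)
P - r = 4028 - 1*81594 = 4028 - 81594 = -77566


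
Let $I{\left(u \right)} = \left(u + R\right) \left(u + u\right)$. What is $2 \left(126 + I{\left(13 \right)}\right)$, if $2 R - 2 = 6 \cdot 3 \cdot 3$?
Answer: $2384$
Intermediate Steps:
$R = 28$ ($R = 1 + \frac{6 \cdot 3 \cdot 3}{2} = 1 + \frac{18 \cdot 3}{2} = 1 + \frac{1}{2} \cdot 54 = 1 + 27 = 28$)
$I{\left(u \right)} = 2 u \left(28 + u\right)$ ($I{\left(u \right)} = \left(u + 28\right) \left(u + u\right) = \left(28 + u\right) 2 u = 2 u \left(28 + u\right)$)
$2 \left(126 + I{\left(13 \right)}\right) = 2 \left(126 + 2 \cdot 13 \left(28 + 13\right)\right) = 2 \left(126 + 2 \cdot 13 \cdot 41\right) = 2 \left(126 + 1066\right) = 2 \cdot 1192 = 2384$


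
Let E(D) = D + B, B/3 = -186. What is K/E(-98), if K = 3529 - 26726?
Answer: 23197/656 ≈ 35.361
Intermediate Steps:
B = -558 (B = 3*(-186) = -558)
K = -23197
E(D) = -558 + D (E(D) = D - 558 = -558 + D)
K/E(-98) = -23197/(-558 - 98) = -23197/(-656) = -23197*(-1/656) = 23197/656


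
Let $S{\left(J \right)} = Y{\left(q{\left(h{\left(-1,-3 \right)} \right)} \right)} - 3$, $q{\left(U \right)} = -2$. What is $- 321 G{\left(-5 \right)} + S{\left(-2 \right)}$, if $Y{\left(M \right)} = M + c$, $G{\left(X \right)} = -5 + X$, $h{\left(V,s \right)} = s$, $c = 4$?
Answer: $3209$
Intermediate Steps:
$Y{\left(M \right)} = 4 + M$ ($Y{\left(M \right)} = M + 4 = 4 + M$)
$S{\left(J \right)} = -1$ ($S{\left(J \right)} = \left(4 - 2\right) - 3 = 2 - 3 = -1$)
$- 321 G{\left(-5 \right)} + S{\left(-2 \right)} = - 321 \left(-5 - 5\right) - 1 = \left(-321\right) \left(-10\right) - 1 = 3210 - 1 = 3209$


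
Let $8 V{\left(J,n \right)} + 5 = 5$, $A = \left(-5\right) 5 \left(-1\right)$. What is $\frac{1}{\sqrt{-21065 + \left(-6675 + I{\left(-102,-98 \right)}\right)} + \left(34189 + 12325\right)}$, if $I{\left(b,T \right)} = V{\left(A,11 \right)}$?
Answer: $\frac{23257}{1081789968} - \frac{i \sqrt{6935}}{1081789968} \approx 2.1499 \cdot 10^{-5} - 7.698 \cdot 10^{-8} i$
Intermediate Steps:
$A = 25$ ($A = \left(-25\right) \left(-1\right) = 25$)
$V{\left(J,n \right)} = 0$ ($V{\left(J,n \right)} = - \frac{5}{8} + \frac{1}{8} \cdot 5 = - \frac{5}{8} + \frac{5}{8} = 0$)
$I{\left(b,T \right)} = 0$
$\frac{1}{\sqrt{-21065 + \left(-6675 + I{\left(-102,-98 \right)}\right)} + \left(34189 + 12325\right)} = \frac{1}{\sqrt{-21065 + \left(-6675 + 0\right)} + \left(34189 + 12325\right)} = \frac{1}{\sqrt{-21065 - 6675} + 46514} = \frac{1}{\sqrt{-27740} + 46514} = \frac{1}{2 i \sqrt{6935} + 46514} = \frac{1}{46514 + 2 i \sqrt{6935}}$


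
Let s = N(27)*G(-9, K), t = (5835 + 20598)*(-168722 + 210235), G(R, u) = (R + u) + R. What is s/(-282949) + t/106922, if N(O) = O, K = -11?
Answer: 310483736257347/30253472978 ≈ 10263.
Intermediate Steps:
G(R, u) = u + 2*R
t = 1097313129 (t = 26433*41513 = 1097313129)
s = -783 (s = 27*(-11 + 2*(-9)) = 27*(-11 - 18) = 27*(-29) = -783)
s/(-282949) + t/106922 = -783/(-282949) + 1097313129/106922 = -783*(-1/282949) + 1097313129*(1/106922) = 783/282949 + 1097313129/106922 = 310483736257347/30253472978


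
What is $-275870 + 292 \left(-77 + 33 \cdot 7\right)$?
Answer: $-230902$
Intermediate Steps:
$-275870 + 292 \left(-77 + 33 \cdot 7\right) = -275870 + 292 \left(-77 + 231\right) = -275870 + 292 \cdot 154 = -275870 + 44968 = -230902$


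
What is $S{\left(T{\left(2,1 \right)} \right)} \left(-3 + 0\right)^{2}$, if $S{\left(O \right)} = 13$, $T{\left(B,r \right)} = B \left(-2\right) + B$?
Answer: $117$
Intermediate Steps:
$T{\left(B,r \right)} = - B$ ($T{\left(B,r \right)} = - 2 B + B = - B$)
$S{\left(T{\left(2,1 \right)} \right)} \left(-3 + 0\right)^{2} = 13 \left(-3 + 0\right)^{2} = 13 \left(-3\right)^{2} = 13 \cdot 9 = 117$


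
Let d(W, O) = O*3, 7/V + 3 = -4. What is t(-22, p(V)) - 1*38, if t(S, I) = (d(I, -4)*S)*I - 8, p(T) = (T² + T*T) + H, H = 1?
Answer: 746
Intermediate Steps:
V = -1 (V = 7/(-3 - 4) = 7/(-7) = 7*(-⅐) = -1)
d(W, O) = 3*O
p(T) = 1 + 2*T² (p(T) = (T² + T*T) + 1 = (T² + T²) + 1 = 2*T² + 1 = 1 + 2*T²)
t(S, I) = -8 - 12*I*S (t(S, I) = ((3*(-4))*S)*I - 8 = (-12*S)*I - 8 = -12*I*S - 8 = -8 - 12*I*S)
t(-22, p(V)) - 1*38 = (-8 - 12*(1 + 2*(-1)²)*(-22)) - 1*38 = (-8 - 12*(1 + 2*1)*(-22)) - 38 = (-8 - 12*(1 + 2)*(-22)) - 38 = (-8 - 12*3*(-22)) - 38 = (-8 + 792) - 38 = 784 - 38 = 746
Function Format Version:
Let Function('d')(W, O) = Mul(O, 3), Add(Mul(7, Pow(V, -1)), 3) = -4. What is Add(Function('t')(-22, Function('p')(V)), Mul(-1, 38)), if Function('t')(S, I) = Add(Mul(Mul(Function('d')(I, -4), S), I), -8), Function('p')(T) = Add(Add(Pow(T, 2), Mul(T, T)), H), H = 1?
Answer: 746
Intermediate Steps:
V = -1 (V = Mul(7, Pow(Add(-3, -4), -1)) = Mul(7, Pow(-7, -1)) = Mul(7, Rational(-1, 7)) = -1)
Function('d')(W, O) = Mul(3, O)
Function('p')(T) = Add(1, Mul(2, Pow(T, 2))) (Function('p')(T) = Add(Add(Pow(T, 2), Mul(T, T)), 1) = Add(Add(Pow(T, 2), Pow(T, 2)), 1) = Add(Mul(2, Pow(T, 2)), 1) = Add(1, Mul(2, Pow(T, 2))))
Function('t')(S, I) = Add(-8, Mul(-12, I, S)) (Function('t')(S, I) = Add(Mul(Mul(Mul(3, -4), S), I), -8) = Add(Mul(Mul(-12, S), I), -8) = Add(Mul(-12, I, S), -8) = Add(-8, Mul(-12, I, S)))
Add(Function('t')(-22, Function('p')(V)), Mul(-1, 38)) = Add(Add(-8, Mul(-12, Add(1, Mul(2, Pow(-1, 2))), -22)), Mul(-1, 38)) = Add(Add(-8, Mul(-12, Add(1, Mul(2, 1)), -22)), -38) = Add(Add(-8, Mul(-12, Add(1, 2), -22)), -38) = Add(Add(-8, Mul(-12, 3, -22)), -38) = Add(Add(-8, 792), -38) = Add(784, -38) = 746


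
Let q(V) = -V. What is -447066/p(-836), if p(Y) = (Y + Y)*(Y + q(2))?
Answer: -223533/700568 ≈ -0.31907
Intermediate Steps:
p(Y) = 2*Y*(-2 + Y) (p(Y) = (Y + Y)*(Y - 1*2) = (2*Y)*(Y - 2) = (2*Y)*(-2 + Y) = 2*Y*(-2 + Y))
-447066/p(-836) = -447066*(-1/(1672*(-2 - 836))) = -447066/(2*(-836)*(-838)) = -447066/1401136 = -447066*1/1401136 = -223533/700568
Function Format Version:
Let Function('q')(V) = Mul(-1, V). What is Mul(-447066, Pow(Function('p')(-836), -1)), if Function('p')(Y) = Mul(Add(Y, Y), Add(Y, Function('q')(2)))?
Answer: Rational(-223533, 700568) ≈ -0.31907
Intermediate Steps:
Function('p')(Y) = Mul(2, Y, Add(-2, Y)) (Function('p')(Y) = Mul(Add(Y, Y), Add(Y, Mul(-1, 2))) = Mul(Mul(2, Y), Add(Y, -2)) = Mul(Mul(2, Y), Add(-2, Y)) = Mul(2, Y, Add(-2, Y)))
Mul(-447066, Pow(Function('p')(-836), -1)) = Mul(-447066, Pow(Mul(2, -836, Add(-2, -836)), -1)) = Mul(-447066, Pow(Mul(2, -836, -838), -1)) = Mul(-447066, Pow(1401136, -1)) = Mul(-447066, Rational(1, 1401136)) = Rational(-223533, 700568)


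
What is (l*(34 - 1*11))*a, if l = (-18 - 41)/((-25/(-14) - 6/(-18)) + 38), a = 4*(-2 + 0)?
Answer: 455952/1685 ≈ 270.59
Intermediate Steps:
a = -8 (a = 4*(-2) = -8)
l = -2478/1685 (l = -59/((-25*(-1/14) - 6*(-1/18)) + 38) = -59/((25/14 + 1/3) + 38) = -59/(89/42 + 38) = -59/1685/42 = -59*42/1685 = -2478/1685 ≈ -1.4706)
(l*(34 - 1*11))*a = -2478*(34 - 1*11)/1685*(-8) = -2478*(34 - 11)/1685*(-8) = -2478/1685*23*(-8) = -56994/1685*(-8) = 455952/1685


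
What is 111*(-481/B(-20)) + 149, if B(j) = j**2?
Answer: 6209/400 ≈ 15.522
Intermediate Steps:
111*(-481/B(-20)) + 149 = 111*(-481/((-20)**2)) + 149 = 111*(-481/400) + 149 = -53391/400 + 149 = 6209/400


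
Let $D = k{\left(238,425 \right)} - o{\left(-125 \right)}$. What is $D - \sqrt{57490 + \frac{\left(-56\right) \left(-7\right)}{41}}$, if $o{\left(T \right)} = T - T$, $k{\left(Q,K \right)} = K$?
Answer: $425 - \frac{\sqrt{96656762}}{41} \approx 185.21$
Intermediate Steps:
$o{\left(T \right)} = 0$
$D = 425$ ($D = 425 - 0 = 425 + 0 = 425$)
$D - \sqrt{57490 + \frac{\left(-56\right) \left(-7\right)}{41}} = 425 - \sqrt{57490 + \frac{\left(-56\right) \left(-7\right)}{41}} = 425 - \sqrt{57490 + 392 \cdot \frac{1}{41}} = 425 - \sqrt{57490 + \frac{392}{41}} = 425 - \sqrt{\frac{2357482}{41}} = 425 - \frac{\sqrt{96656762}}{41}$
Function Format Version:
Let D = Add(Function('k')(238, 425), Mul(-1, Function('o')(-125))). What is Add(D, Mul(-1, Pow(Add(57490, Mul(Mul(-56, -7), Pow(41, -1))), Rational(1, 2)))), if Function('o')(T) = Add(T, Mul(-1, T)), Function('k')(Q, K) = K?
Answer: Add(425, Mul(Rational(-1, 41), Pow(96656762, Rational(1, 2)))) ≈ 185.21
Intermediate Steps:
Function('o')(T) = 0
D = 425 (D = Add(425, Mul(-1, 0)) = Add(425, 0) = 425)
Add(D, Mul(-1, Pow(Add(57490, Mul(Mul(-56, -7), Pow(41, -1))), Rational(1, 2)))) = Add(425, Mul(-1, Pow(Add(57490, Mul(Mul(-56, -7), Pow(41, -1))), Rational(1, 2)))) = Add(425, Mul(-1, Pow(Add(57490, Mul(392, Rational(1, 41))), Rational(1, 2)))) = Add(425, Mul(-1, Pow(Add(57490, Rational(392, 41)), Rational(1, 2)))) = Add(425, Mul(-1, Pow(Rational(2357482, 41), Rational(1, 2)))) = Add(425, Mul(-1, Mul(Rational(1, 41), Pow(96656762, Rational(1, 2))))) = Add(425, Mul(Rational(-1, 41), Pow(96656762, Rational(1, 2))))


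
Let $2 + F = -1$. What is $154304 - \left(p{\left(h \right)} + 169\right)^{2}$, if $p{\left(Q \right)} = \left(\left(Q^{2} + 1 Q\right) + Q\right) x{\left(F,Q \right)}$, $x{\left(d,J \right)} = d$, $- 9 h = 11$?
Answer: $\frac{90958016}{729} \approx 1.2477 \cdot 10^{5}$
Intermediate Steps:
$F = -3$ ($F = -2 - 1 = -3$)
$h = - \frac{11}{9}$ ($h = \left(- \frac{1}{9}\right) 11 = - \frac{11}{9} \approx -1.2222$)
$p{\left(Q \right)} = - 6 Q - 3 Q^{2}$ ($p{\left(Q \right)} = \left(\left(Q^{2} + 1 Q\right) + Q\right) \left(-3\right) = \left(\left(Q^{2} + Q\right) + Q\right) \left(-3\right) = \left(\left(Q + Q^{2}\right) + Q\right) \left(-3\right) = \left(Q^{2} + 2 Q\right) \left(-3\right) = - 6 Q - 3 Q^{2}$)
$154304 - \left(p{\left(h \right)} + 169\right)^{2} = 154304 - \left(\left(-3\right) \left(- \frac{11}{9}\right) \left(2 - \frac{11}{9}\right) + 169\right)^{2} = 154304 - \left(\left(-3\right) \left(- \frac{11}{9}\right) \frac{7}{9} + 169\right)^{2} = 154304 - \left(\frac{77}{27} + 169\right)^{2} = 154304 - \left(\frac{4640}{27}\right)^{2} = 154304 - \frac{21529600}{729} = \frac{90958016}{729}$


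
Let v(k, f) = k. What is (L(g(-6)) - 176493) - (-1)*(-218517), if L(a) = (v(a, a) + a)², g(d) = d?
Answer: -394866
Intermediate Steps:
L(a) = 4*a² (L(a) = (a + a)² = (2*a)² = 4*a²)
(L(g(-6)) - 176493) - (-1)*(-218517) = (4*(-6)² - 176493) - (-1)*(-218517) = (4*36 - 176493) - 1*218517 = (144 - 176493) - 218517 = -176349 - 218517 = -394866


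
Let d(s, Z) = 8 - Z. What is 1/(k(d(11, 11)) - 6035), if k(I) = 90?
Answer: -1/5945 ≈ -0.00016821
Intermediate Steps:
1/(k(d(11, 11)) - 6035) = 1/(90 - 6035) = 1/(-5945) = -1/5945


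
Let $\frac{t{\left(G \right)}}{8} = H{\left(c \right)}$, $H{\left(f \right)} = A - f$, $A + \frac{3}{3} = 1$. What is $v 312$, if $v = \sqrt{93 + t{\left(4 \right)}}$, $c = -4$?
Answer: $1560 \sqrt{5} \approx 3488.3$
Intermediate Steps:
$A = 0$ ($A = -1 + 1 = 0$)
$H{\left(f \right)} = - f$ ($H{\left(f \right)} = 0 - f = - f$)
$t{\left(G \right)} = 32$ ($t{\left(G \right)} = 8 \left(\left(-1\right) \left(-4\right)\right) = 8 \cdot 4 = 32$)
$v = 5 \sqrt{5}$ ($v = \sqrt{93 + 32} = \sqrt{125} = 5 \sqrt{5} \approx 11.18$)
$v 312 = 5 \sqrt{5} \cdot 312 = 1560 \sqrt{5}$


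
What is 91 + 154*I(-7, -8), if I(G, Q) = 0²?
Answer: 91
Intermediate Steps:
I(G, Q) = 0
91 + 154*I(-7, -8) = 91 + 154*0 = 91 + 0 = 91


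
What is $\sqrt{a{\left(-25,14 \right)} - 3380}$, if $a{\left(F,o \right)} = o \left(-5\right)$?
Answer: $5 i \sqrt{138} \approx 58.737 i$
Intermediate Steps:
$a{\left(F,o \right)} = - 5 o$
$\sqrt{a{\left(-25,14 \right)} - 3380} = \sqrt{\left(-5\right) 14 - 3380} = \sqrt{-70 - 3380} = \sqrt{-3450} = 5 i \sqrt{138}$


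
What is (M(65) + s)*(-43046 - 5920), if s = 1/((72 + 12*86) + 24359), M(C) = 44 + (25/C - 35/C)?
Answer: -710688753618/331019 ≈ -2.1470e+6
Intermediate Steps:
M(C) = 44 - 10/C
s = 1/25463 (s = 1/((72 + 1032) + 24359) = 1/(1104 + 24359) = 1/25463 ≈ 3.9273e-5)
(M(65) + s)*(-43046 - 5920) = ((44 - 10/65) + 1/25463)*(-43046 - 5920) = ((44 - 10*1/65) + 1/25463)*(-48966) = ((44 - 2/13) + 1/25463)*(-48966) = (570/13 + 1/25463)*(-48966) = (14513923/331019)*(-48966) = -710688753618/331019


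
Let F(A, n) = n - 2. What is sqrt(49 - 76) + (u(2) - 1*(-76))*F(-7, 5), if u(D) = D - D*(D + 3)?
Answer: 204 + 3*I*sqrt(3) ≈ 204.0 + 5.1962*I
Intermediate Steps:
F(A, n) = -2 + n
u(D) = D - D*(3 + D)
sqrt(49 - 76) + (u(2) - 1*(-76))*F(-7, 5) = sqrt(49 - 76) + (-1*2*(2 + 2) - 1*(-76))*(-2 + 5) = sqrt(-27) + (-1*2*4 + 76)*3 = 3*I*sqrt(3) + (-8 + 76)*3 = 3*I*sqrt(3) + 68*3 = 3*I*sqrt(3) + 204 = 204 + 3*I*sqrt(3)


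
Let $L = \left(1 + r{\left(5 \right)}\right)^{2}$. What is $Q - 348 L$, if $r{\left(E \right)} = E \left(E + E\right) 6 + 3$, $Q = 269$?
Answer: $-32160499$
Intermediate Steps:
$r{\left(E \right)} = 3 + 12 E^{2}$ ($r{\left(E \right)} = E 2 E 6 + 3 = 2 E^{2} \cdot 6 + 3 = 12 E^{2} + 3 = 3 + 12 E^{2}$)
$L = 92416$ ($L = \left(1 + \left(3 + 12 \cdot 5^{2}\right)\right)^{2} = \left(1 + \left(3 + 12 \cdot 25\right)\right)^{2} = \left(1 + \left(3 + 300\right)\right)^{2} = \left(1 + 303\right)^{2} = 304^{2} = 92416$)
$Q - 348 L = 269 - 32160768 = -32160499$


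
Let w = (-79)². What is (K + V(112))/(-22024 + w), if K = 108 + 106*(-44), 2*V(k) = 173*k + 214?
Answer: -5239/15783 ≈ -0.33194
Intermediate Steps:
V(k) = 107 + 173*k/2 (V(k) = (173*k + 214)/2 = (214 + 173*k)/2 = 107 + 173*k/2)
K = -4556 (K = 108 - 4664 = -4556)
w = 6241
(K + V(112))/(-22024 + w) = (-4556 + (107 + (173/2)*112))/(-22024 + 6241) = (-4556 + (107 + 9688))/(-15783) = (-4556 + 9795)*(-1/15783) = 5239*(-1/15783) = -5239/15783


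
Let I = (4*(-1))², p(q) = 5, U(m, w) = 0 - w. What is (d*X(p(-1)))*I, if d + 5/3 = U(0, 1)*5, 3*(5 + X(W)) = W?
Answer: 3200/9 ≈ 355.56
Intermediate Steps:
U(m, w) = -w
X(W) = -5 + W/3
d = -20/3 (d = -5/3 - 1*1*5 = -5/3 - 1*5 = -5/3 - 5 = -20/3 ≈ -6.6667)
I = 16 (I = (-4)² = 16)
(d*X(p(-1)))*I = -20*(-5 + (⅓)*5)/3*16 = -20*(-5 + 5/3)/3*16 = -20/3*(-10/3)*16 = (200/9)*16 = 3200/9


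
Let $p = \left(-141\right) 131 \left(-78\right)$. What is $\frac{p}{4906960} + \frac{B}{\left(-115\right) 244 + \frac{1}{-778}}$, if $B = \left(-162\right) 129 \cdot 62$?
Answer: $\frac{2488922134470729}{53561139219880} \approx 46.469$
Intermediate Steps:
$B = -1295676$ ($B = \left(-20898\right) 62 = -1295676$)
$p = 1440738$ ($p = \left(-18471\right) \left(-78\right) = 1440738$)
$\frac{p}{4906960} + \frac{B}{\left(-115\right) 244 + \frac{1}{-778}} = \frac{1440738}{4906960} - \frac{1295676}{\left(-115\right) 244 + \frac{1}{-778}} = 1440738 \cdot \frac{1}{4906960} - \frac{1295676}{-28060 - \frac{1}{778}} = \frac{720369}{2453480} - \frac{1295676}{- \frac{21830681}{778}} = \frac{720369}{2453480} - - \frac{1008035928}{21830681} = \frac{720369}{2453480} + \frac{1008035928}{21830681} = \frac{2488922134470729}{53561139219880}$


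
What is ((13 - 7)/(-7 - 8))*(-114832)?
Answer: 229664/5 ≈ 45933.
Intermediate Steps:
((13 - 7)/(-7 - 8))*(-114832) = (6/(-15))*(-114832) = (6*(-1/15))*(-114832) = -⅖*(-114832) = 229664/5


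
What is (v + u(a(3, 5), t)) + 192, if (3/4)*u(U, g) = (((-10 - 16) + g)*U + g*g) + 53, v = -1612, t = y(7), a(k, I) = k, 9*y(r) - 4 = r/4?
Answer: -1409627/972 ≈ -1450.2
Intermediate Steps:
y(r) = 4/9 + r/36 (y(r) = 4/9 + (r/4)/9 = 4/9 + r/36)
t = 23/36 (t = 4/9 + (1/36)*7 = 4/9 + 7/36 = 23/36 ≈ 0.63889)
u(U, g) = 212/3 + 4*g²/3 + 4*U*(-26 + g)/3 (u(U, g) = 4*((((-10 - 16) + g)*U + g*g) + 53)/3 = 4*(((-26 + g)*U + g²) + 53)/3 = 4*((U*(-26 + g) + g²) + 53)/3 = 4*((g² + U*(-26 + g)) + 53)/3 = 4*(53 + g² + U*(-26 + g))/3 = 212/3 + 4*g²/3 + 4*U*(-26 + g)/3)
(v + u(a(3, 5), t)) + 192 = (-1612 + (212/3 - 104/3*3 + 4*(23/36)²/3 + (4/3)*3*(23/36))) + 192 = (-1612 + (212/3 - 104 + (4/3)*(529/1296) + 23/9)) + 192 = (-1612 + (212/3 - 104 + 529/972 + 23/9)) + 192 = (-1612 - 29387/972) + 192 = -1596251/972 + 192 = -1409627/972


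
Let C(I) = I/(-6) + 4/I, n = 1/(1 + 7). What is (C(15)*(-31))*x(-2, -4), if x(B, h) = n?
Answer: 2077/240 ≈ 8.6542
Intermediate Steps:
n = ⅛ (n = 1/8 = ⅛ ≈ 0.12500)
x(B, h) = ⅛
C(I) = 4/I - I/6 (C(I) = I*(-⅙) + 4/I = -I/6 + 4/I = 4/I - I/6)
(C(15)*(-31))*x(-2, -4) = ((4/15 - ⅙*15)*(-31))*(⅛) = ((4*(1/15) - 5/2)*(-31))*(⅛) = ((4/15 - 5/2)*(-31))*(⅛) = -67/30*(-31)*(⅛) = (2077/30)*(⅛) = 2077/240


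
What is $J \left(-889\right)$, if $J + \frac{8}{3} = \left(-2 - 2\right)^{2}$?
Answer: $- \frac{35560}{3} \approx -11853.0$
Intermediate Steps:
$J = \frac{40}{3}$ ($J = - \frac{8}{3} + \left(-2 - 2\right)^{2} = - \frac{8}{3} + \left(-4\right)^{2} = - \frac{8}{3} + 16 = \frac{40}{3} \approx 13.333$)
$J \left(-889\right) = \frac{40}{3} \left(-889\right) = - \frac{35560}{3}$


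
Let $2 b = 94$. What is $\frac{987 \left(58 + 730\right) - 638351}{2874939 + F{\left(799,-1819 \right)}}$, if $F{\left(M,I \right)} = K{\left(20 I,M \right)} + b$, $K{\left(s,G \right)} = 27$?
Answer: $\frac{139405}{2875013} \approx 0.048488$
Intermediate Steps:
$b = 47$ ($b = \frac{1}{2} \cdot 94 = 47$)
$F{\left(M,I \right)} = 74$ ($F{\left(M,I \right)} = 27 + 47 = 74$)
$\frac{987 \left(58 + 730\right) - 638351}{2874939 + F{\left(799,-1819 \right)}} = \frac{987 \left(58 + 730\right) - 638351}{2874939 + 74} = \frac{987 \cdot 788 - 638351}{2875013} = \left(777756 - 638351\right) \frac{1}{2875013} = 139405 \cdot \frac{1}{2875013} = \frac{139405}{2875013}$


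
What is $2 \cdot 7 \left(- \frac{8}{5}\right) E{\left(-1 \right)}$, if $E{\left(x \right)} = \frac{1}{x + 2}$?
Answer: $- \frac{112}{5} \approx -22.4$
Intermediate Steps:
$E{\left(x \right)} = \frac{1}{2 + x}$
$2 \cdot 7 \left(- \frac{8}{5}\right) E{\left(-1 \right)} = \frac{2 \cdot 7 \left(- \frac{8}{5}\right)}{2 - 1} = \frac{14 \left(\left(-8\right) \frac{1}{5}\right)}{1} = 14 \left(- \frac{8}{5}\right) 1 = \left(- \frac{112}{5}\right) 1 = - \frac{112}{5}$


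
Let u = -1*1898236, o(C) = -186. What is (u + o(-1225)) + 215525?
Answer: -1682897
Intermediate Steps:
u = -1898236
(u + o(-1225)) + 215525 = (-1898236 - 186) + 215525 = -1898422 + 215525 = -1682897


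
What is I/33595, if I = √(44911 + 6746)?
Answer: √51657/33595 ≈ 0.0067653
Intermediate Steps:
I = √51657 ≈ 227.28
I/33595 = √51657/33595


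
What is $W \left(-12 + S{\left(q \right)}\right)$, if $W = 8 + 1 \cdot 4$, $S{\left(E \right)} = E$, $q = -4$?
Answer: $-192$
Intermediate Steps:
$W = 12$ ($W = 8 + 4 = 12$)
$W \left(-12 + S{\left(q \right)}\right) = 12 \left(-12 - 4\right) = 12 \left(-16\right) = -192$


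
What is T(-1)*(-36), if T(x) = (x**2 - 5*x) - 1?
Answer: -180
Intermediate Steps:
T(x) = -1 + x**2 - 5*x
T(-1)*(-36) = (-1 + (-1)**2 - 5*(-1))*(-36) = (-1 + 1 + 5)*(-36) = 5*(-36) = -180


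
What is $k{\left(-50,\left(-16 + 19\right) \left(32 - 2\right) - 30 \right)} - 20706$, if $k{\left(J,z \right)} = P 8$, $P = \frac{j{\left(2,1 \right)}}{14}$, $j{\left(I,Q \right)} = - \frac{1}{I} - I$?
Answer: $- \frac{144952}{7} \approx -20707.0$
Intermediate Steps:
$j{\left(I,Q \right)} = - I - \frac{1}{I}$
$P = - \frac{5}{28}$ ($P = \frac{\left(-1\right) 2 - \frac{1}{2}}{14} = \left(-2 - \frac{1}{2}\right) \frac{1}{14} = \left(- \frac{5}{2}\right) \frac{1}{14} = - \frac{5}{28} \approx -0.17857$)
$k{\left(J,z \right)} = - \frac{10}{7}$ ($k{\left(J,z \right)} = \left(- \frac{5}{28}\right) 8 = - \frac{10}{7}$)
$k{\left(-50,\left(-16 + 19\right) \left(32 - 2\right) - 30 \right)} - 20706 = - \frac{10}{7} - 20706 = - \frac{144952}{7}$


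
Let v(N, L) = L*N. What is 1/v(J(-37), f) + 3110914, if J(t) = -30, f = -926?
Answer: 86421190921/27780 ≈ 3.1109e+6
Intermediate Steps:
1/v(J(-37), f) + 3110914 = 1/(-926*(-30)) + 3110914 = 1/27780 + 3110914 = 86421190921/27780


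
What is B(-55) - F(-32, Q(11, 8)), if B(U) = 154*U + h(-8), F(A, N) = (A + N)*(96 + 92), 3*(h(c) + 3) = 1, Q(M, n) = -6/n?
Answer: -6947/3 ≈ -2315.7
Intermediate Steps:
h(c) = -8/3 (h(c) = -3 + (⅓)*1 = -3 + ⅓ = -8/3)
F(A, N) = 188*A + 188*N (F(A, N) = (A + N)*188 = 188*A + 188*N)
B(U) = -8/3 + 154*U (B(U) = 154*U - 8/3 = -8/3 + 154*U)
B(-55) - F(-32, Q(11, 8)) = (-8/3 + 154*(-55)) - (188*(-32) + 188*(-6/8)) = (-8/3 - 8470) - (-6016 + 188*(-6*⅛)) = -25418/3 - (-6016 + 188*(-¾)) = -25418/3 - (-6016 - 141) = -25418/3 - 1*(-6157) = -25418/3 + 6157 = -6947/3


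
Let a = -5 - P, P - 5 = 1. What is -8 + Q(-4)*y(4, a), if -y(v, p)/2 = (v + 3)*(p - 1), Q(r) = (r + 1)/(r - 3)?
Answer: 64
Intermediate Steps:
P = 6 (P = 5 + 1 = 6)
Q(r) = (1 + r)/(-3 + r)
a = -11 (a = -5 - 1*6 = -5 - 6 = -11)
y(v, p) = -2*(-1 + p)*(3 + v) (y(v, p) = -2*(v + 3)*(p - 1) = -2*(3 + v)*(-1 + p) = -2*(-1 + p)*(3 + v))
-8 + Q(-4)*y(4, a) = -8 + ((1 - 4)/(-3 - 4))*(6 - 6*(-11) + 2*4 - 2*(-11)*4) = -8 + (-3/(-7))*(6 + 66 + 8 + 88) = -8 - ⅐*(-3)*168 = -8 + (3/7)*168 = -8 + 72 = 64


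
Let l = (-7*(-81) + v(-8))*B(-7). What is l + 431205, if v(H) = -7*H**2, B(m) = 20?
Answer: 433585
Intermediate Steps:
l = 2380 (l = (-7*(-81) - 7*(-8)**2)*20 = (567 - 7*64)*20 = (567 - 448)*20 = 119*20 = 2380)
l + 431205 = 2380 + 431205 = 433585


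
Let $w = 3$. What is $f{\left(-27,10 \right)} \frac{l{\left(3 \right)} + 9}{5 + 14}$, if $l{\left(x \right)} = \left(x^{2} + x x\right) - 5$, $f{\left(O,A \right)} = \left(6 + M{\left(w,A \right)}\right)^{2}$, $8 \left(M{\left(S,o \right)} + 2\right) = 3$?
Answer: $\frac{13475}{608} \approx 22.163$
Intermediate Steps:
$M{\left(S,o \right)} = - \frac{13}{8}$ ($M{\left(S,o \right)} = -2 + \frac{1}{8} \cdot 3 = -2 + \frac{3}{8} = - \frac{13}{8}$)
$f{\left(O,A \right)} = \frac{1225}{64}$ ($f{\left(O,A \right)} = \left(6 - \frac{13}{8}\right)^{2} = \left(\frac{35}{8}\right)^{2} = \frac{1225}{64}$)
$l{\left(x \right)} = -5 + 2 x^{2}$ ($l{\left(x \right)} = \left(x^{2} + x^{2}\right) - 5 = 2 x^{2} - 5 = -5 + 2 x^{2}$)
$f{\left(-27,10 \right)} \frac{l{\left(3 \right)} + 9}{5 + 14} = \frac{1225 \frac{\left(-5 + 2 \cdot 3^{2}\right) + 9}{5 + 14}}{64} = \frac{1225 \frac{\left(-5 + 2 \cdot 9\right) + 9}{19}}{64} = \frac{1225 \left(\left(-5 + 18\right) + 9\right) \frac{1}{19}}{64} = \frac{1225 \left(13 + 9\right) \frac{1}{19}}{64} = \frac{1225 \cdot 22 \cdot \frac{1}{19}}{64} = \frac{1225}{64} \cdot \frac{22}{19} = \frac{13475}{608}$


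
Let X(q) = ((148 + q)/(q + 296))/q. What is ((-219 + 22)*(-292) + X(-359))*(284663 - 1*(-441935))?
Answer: 945318600440006/22617 ≈ 4.1797e+10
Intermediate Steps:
X(q) = (148 + q)/(q*(296 + q)) (X(q) = ((148 + q)/(296 + q))/q = (148 + q)/(q*(296 + q)))
((-219 + 22)*(-292) + X(-359))*(284663 - 1*(-441935)) = ((-219 + 22)*(-292) + (148 - 359)/((-359)*(296 - 359)))*(284663 - 1*(-441935)) = (-197*(-292) - 1/359*(-211)/(-63))*(284663 + 441935) = (57524 - 1/359*(-1/63)*(-211))*726598 = (57524 - 211/22617)*726598 = (1301020097/22617)*726598 = 945318600440006/22617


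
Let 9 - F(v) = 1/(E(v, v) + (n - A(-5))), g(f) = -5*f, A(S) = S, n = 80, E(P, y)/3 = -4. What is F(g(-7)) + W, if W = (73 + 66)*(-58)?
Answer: -587870/73 ≈ -8053.0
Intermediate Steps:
E(P, y) = -12 (E(P, y) = 3*(-4) = -12)
F(v) = 656/73 (F(v) = 9 - 1/(-12 + (80 - 1*(-5))) = 9 - 1/(-12 + (80 + 5)) = 9 - 1/(-12 + 85) = 9 - 1/73 = 656/73)
W = -8062 (W = 139*(-58) = -8062)
F(g(-7)) + W = 656/73 - 8062 = -587870/73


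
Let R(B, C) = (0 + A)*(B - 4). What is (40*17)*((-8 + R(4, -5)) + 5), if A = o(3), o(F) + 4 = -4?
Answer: -2040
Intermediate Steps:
o(F) = -8 (o(F) = -4 - 4 = -8)
A = -8
R(B, C) = 32 - 8*B (R(B, C) = (0 - 8)*(B - 4) = -8*(-4 + B) = 32 - 8*B)
(40*17)*((-8 + R(4, -5)) + 5) = (40*17)*((-8 + (32 - 8*4)) + 5) = 680*((-8 + (32 - 32)) + 5) = 680*((-8 + 0) + 5) = 680*(-8 + 5) = 680*(-3) = -2040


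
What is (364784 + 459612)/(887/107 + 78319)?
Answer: 22052593/2095255 ≈ 10.525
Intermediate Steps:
(364784 + 459612)/(887/107 + 78319) = 824396/((1/107)*887 + 78319) = 824396/(887/107 + 78319) = 824396/(8381020/107) = 824396*(107/8381020) = 22052593/2095255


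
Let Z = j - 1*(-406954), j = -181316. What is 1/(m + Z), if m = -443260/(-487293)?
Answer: 487293/109952261194 ≈ 4.4319e-6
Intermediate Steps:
Z = 225638 (Z = -181316 - 1*(-406954) = -181316 + 406954 = 225638)
m = 443260/487293 (m = -443260*(-1/487293) = 443260/487293 ≈ 0.90964)
1/(m + Z) = 1/(443260/487293 + 225638) = 1/(109952261194/487293) = 487293/109952261194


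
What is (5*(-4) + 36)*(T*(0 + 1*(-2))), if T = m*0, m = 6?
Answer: 0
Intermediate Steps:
T = 0 (T = 6*0 = 0)
(5*(-4) + 36)*(T*(0 + 1*(-2))) = (5*(-4) + 36)*(0*(0 + 1*(-2))) = (-20 + 36)*(0*(0 - 2)) = 16*(0*(-2)) = 16*0 = 0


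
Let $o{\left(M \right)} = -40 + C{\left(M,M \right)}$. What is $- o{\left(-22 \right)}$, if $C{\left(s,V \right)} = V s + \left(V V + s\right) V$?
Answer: $9720$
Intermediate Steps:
$C{\left(s,V \right)} = V s + V \left(s + V^{2}\right)$ ($C{\left(s,V \right)} = V s + \left(V^{2} + s\right) V = V s + \left(s + V^{2}\right) V = V s + V \left(s + V^{2}\right)$)
$o{\left(M \right)} = -40 + M \left(M^{2} + 2 M\right)$
$- o{\left(-22 \right)} = - (-40 + \left(-22\right)^{2} \left(2 - 22\right)) = - (-40 + 484 \left(-20\right)) = - (-40 - 9680) = \left(-1\right) \left(-9720\right) = 9720$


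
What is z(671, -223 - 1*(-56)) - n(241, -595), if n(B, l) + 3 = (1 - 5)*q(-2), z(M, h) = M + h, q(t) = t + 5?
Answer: 519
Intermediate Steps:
q(t) = 5 + t
n(B, l) = -15 (n(B, l) = -3 + (1 - 5)*(5 - 2) = -3 - 4*3 = -3 - 12 = -15)
z(671, -223 - 1*(-56)) - n(241, -595) = (671 + (-223 - 1*(-56))) - 1*(-15) = (671 + (-223 + 56)) + 15 = (671 - 167) + 15 = 504 + 15 = 519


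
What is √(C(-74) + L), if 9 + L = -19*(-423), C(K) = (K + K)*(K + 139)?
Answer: 2*I*√398 ≈ 39.9*I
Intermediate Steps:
C(K) = 2*K*(139 + K) (C(K) = (2*K)*(139 + K) = 2*K*(139 + K))
L = 8028 (L = -9 - 19*(-423) = -9 + 8037 = 8028)
√(C(-74) + L) = √(2*(-74)*(139 - 74) + 8028) = √(2*(-74)*65 + 8028) = √(-9620 + 8028) = √(-1592) = 2*I*√398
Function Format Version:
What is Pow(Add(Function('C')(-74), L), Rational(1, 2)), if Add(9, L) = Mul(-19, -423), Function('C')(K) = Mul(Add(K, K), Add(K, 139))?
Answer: Mul(2, I, Pow(398, Rational(1, 2))) ≈ Mul(39.900, I)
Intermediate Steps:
Function('C')(K) = Mul(2, K, Add(139, K)) (Function('C')(K) = Mul(Mul(2, K), Add(139, K)) = Mul(2, K, Add(139, K)))
L = 8028 (L = Add(-9, Mul(-19, -423)) = Add(-9, 8037) = 8028)
Pow(Add(Function('C')(-74), L), Rational(1, 2)) = Pow(Add(Mul(2, -74, Add(139, -74)), 8028), Rational(1, 2)) = Pow(Add(Mul(2, -74, 65), 8028), Rational(1, 2)) = Pow(Add(-9620, 8028), Rational(1, 2)) = Pow(-1592, Rational(1, 2)) = Mul(2, I, Pow(398, Rational(1, 2)))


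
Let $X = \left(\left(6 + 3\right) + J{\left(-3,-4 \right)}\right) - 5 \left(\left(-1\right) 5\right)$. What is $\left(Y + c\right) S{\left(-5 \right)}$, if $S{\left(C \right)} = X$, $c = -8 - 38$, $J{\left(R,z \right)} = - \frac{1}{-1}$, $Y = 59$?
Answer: $455$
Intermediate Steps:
$J{\left(R,z \right)} = 1$ ($J{\left(R,z \right)} = \left(-1\right) \left(-1\right) = 1$)
$c = -46$ ($c = -8 - 38 = -46$)
$X = 35$ ($X = \left(\left(6 + 3\right) + 1\right) - 5 \left(\left(-1\right) 5\right) = \left(9 + 1\right) - -25 = 10 + 25 = 35$)
$S{\left(C \right)} = 35$
$\left(Y + c\right) S{\left(-5 \right)} = \left(59 - 46\right) 35 = 13 \cdot 35 = 455$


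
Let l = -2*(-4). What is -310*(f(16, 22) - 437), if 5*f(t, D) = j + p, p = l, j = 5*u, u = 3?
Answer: 134044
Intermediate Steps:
j = 15 (j = 5*3 = 15)
l = 8
p = 8
f(t, D) = 23/5 (f(t, D) = (15 + 8)/5 = (⅕)*23 = 23/5)
-310*(f(16, 22) - 437) = -310*(23/5 - 437) = -310*(-2162/5) = 134044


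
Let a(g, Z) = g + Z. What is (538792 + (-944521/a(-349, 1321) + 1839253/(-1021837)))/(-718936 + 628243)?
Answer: -534175053819695/90078606075852 ≈ -5.9301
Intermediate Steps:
a(g, Z) = Z + g
(538792 + (-944521/a(-349, 1321) + 1839253/(-1021837)))/(-718936 + 628243) = (538792 + (-944521/(1321 - 349) + 1839253/(-1021837)))/(-718936 + 628243) = (538792 + (-944521/972 + 1839253*(-1/1021837)))/(-90693) = (538792 + (-944521*1/972 - 1839253/1021837))*(-1/90693) = (538792 + (-944521/972 - 1839253/1021837))*(-1/90693) = (538792 - 966934258993/993225564)*(-1/90693) = (534175053819695/993225564)*(-1/90693) = -534175053819695/90078606075852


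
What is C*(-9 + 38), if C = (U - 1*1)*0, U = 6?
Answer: 0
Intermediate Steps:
C = 0 (C = (6 - 1*1)*0 = (6 - 1)*0 = 5*0 = 0)
C*(-9 + 38) = 0*(-9 + 38) = 0*29 = 0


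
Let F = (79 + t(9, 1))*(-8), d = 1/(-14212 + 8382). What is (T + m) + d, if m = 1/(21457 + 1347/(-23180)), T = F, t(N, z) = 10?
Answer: -2064571278218993/2899678252790 ≈ -712.00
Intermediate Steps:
d = -1/5830 (d = 1/(-5830) = -1/5830 ≈ -0.00017153)
F = -712 (F = (79 + 10)*(-8) = 89*(-8) = -712)
T = -712
m = 23180/497371913 (m = 1/(21457 + 1347*(-1/23180)) = 1/(21457 - 1347/23180) = 1/(497371913/23180) = 23180/497371913 ≈ 4.6605e-5)
(T + m) + d = (-712 + 23180/497371913) - 1/5830 = -354128778876/497371913 - 1/5830 = -2064571278218993/2899678252790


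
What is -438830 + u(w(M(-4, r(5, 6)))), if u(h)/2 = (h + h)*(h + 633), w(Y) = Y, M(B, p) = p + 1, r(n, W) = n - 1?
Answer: -426070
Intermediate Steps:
r(n, W) = -1 + n
M(B, p) = 1 + p
u(h) = 4*h*(633 + h) (u(h) = 2*((h + h)*(h + 633)) = 2*((2*h)*(633 + h)) = 2*(2*h*(633 + h)) = 4*h*(633 + h))
-438830 + u(w(M(-4, r(5, 6)))) = -438830 + 4*(1 + (-1 + 5))*(633 + (1 + (-1 + 5))) = -438830 + 4*(1 + 4)*(633 + (1 + 4)) = -438830 + 4*5*(633 + 5) = -438830 + 4*5*638 = -438830 + 12760 = -426070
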